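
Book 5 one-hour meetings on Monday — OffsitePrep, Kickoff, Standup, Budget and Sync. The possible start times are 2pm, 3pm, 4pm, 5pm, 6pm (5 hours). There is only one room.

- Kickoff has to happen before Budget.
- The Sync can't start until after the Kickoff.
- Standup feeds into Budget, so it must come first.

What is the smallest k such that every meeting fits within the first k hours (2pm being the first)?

5 hours

The precedence chain requires at least 2 distinct hours.
With at most 1 per hour and 5 meetings, at least 5 hours are needed.
5 works (last occupied hour: 6pm): for example Standup in 3pm; Sync in 5pm; Kickoff in 2pm; Budget in 4pm; OffsitePrep in 6pm.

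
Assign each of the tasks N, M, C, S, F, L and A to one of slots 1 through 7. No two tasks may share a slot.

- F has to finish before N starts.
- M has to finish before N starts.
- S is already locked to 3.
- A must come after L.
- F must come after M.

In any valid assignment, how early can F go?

Precedence pushes F to at least 2; downstream work caps F at 6.
F at 2 is achievable: A in 6, M in 1, S in 3, N in 4, C in 7, F in 2, L in 5.

2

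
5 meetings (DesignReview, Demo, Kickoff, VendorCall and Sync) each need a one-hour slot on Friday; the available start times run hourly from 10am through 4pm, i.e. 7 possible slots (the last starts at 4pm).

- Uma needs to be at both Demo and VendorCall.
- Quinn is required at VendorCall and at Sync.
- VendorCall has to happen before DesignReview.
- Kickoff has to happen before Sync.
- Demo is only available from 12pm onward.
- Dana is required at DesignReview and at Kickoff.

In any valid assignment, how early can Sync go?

11am

Precedence pushes Sync to at least 11am.
Sync at 11am is achievable: Demo=12pm; DesignReview=11am; VendorCall=10am; Sync=11am; Kickoff=10am.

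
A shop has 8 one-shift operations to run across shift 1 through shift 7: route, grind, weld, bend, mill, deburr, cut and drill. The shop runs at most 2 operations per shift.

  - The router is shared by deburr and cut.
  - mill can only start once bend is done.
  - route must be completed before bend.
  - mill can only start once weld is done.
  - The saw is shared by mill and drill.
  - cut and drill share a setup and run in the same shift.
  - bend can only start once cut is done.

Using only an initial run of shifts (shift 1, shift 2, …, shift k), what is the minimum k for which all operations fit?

The precedence chain requires at least 3 distinct shifts.
With at most 2 per shift and 8 operations, at least 4 shifts are needed.
4 works (last occupied shift: shift 4): for example grind=shift 3, mill=shift 4, route=shift 1, cut=shift 2, drill=shift 2, deburr=shift 4, bend=shift 3, weld=shift 1.

4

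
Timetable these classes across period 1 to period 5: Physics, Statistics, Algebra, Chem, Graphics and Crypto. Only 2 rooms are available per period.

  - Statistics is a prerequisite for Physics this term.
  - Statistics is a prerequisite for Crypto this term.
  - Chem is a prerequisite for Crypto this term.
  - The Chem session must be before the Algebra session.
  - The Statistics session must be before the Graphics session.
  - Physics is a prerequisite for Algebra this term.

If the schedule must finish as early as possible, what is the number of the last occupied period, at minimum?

period 3

The precedence chain requires at least 3 distinct periods.
With at most 2 per period and 6 classes, at least 3 periods are needed.
3 works (last occupied period: period 3): for example Algebra in period 3, Statistics in period 1, Graphics in period 3, Chem in period 1, Crypto in period 2, Physics in period 2.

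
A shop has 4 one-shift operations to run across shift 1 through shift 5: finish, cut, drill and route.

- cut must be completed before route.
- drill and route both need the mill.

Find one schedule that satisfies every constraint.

drill -> shift 1; finish -> shift 1; route -> shift 2; cut -> shift 1

Checking: cut(shift 1) before route(shift 2); drill(shift 1) != route(shift 2).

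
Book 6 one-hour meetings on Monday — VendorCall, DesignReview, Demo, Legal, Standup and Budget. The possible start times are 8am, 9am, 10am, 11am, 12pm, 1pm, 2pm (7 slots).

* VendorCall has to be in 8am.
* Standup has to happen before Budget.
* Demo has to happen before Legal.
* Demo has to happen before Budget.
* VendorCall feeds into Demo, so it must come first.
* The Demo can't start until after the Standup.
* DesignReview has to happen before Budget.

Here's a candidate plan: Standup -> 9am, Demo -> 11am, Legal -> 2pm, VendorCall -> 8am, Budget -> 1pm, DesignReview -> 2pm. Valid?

No — it violates: DesignReview has to happen before Budget

VendorCall feeds into Demo, so it must come first — holds.
VendorCall has to be in 8am — holds.
DesignReview has to happen before Budget — violated.
Demo has to happen before Legal — holds.
Standup has to happen before Budget — holds.
Demo has to happen before Budget — holds.
The Demo can't start until after the Standup — holds.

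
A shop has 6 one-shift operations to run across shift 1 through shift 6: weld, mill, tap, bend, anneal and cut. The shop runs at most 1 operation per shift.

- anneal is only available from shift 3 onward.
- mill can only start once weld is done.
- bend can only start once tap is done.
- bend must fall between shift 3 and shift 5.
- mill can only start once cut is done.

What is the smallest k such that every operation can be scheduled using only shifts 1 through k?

The precedence chain requires at least 2 distinct shifts.
With at most 1 per shift and 6 operations, at least 6 shifts are needed.
bend can't be placed before shift 3, so the schedule must run through at least shift 3.
6 works (last occupied shift: shift 6): for example tap in shift 2, cut in shift 5, bend in shift 3, anneal in shift 4, weld in shift 1, mill in shift 6.

6 shifts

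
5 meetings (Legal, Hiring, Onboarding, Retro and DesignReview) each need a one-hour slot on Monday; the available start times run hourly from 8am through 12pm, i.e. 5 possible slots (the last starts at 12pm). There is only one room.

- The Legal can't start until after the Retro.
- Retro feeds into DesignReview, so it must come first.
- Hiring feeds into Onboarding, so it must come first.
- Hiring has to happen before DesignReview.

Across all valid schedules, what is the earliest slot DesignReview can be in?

10am

Precedence pushes DesignReview to at least 9am.
DesignReview at 10am is achievable: Hiring in 8am, Retro in 9am, Legal in 11am, DesignReview in 10am, Onboarding in 12pm.
Nothing earlier works — the capacity limit rule out every slot before 10am.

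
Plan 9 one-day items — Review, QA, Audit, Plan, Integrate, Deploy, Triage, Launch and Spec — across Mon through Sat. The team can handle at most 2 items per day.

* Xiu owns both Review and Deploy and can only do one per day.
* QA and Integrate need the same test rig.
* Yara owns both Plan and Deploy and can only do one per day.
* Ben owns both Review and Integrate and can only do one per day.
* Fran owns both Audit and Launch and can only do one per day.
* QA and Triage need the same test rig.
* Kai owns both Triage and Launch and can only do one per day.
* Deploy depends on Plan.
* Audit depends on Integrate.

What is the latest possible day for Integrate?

Downstream work caps Integrate at Fri.
Integrate at Fri is achievable: Launch=Thu, Spec=Wed, Integrate=Fri, Audit=Sat, Plan=Mon, Deploy=Tue, Review=Mon, QA=Tue, Triage=Wed.

Fri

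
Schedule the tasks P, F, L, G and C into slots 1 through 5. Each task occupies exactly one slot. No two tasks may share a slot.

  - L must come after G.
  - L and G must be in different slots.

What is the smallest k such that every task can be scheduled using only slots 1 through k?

5 slots

The precedence chain requires at least 2 distinct slots.
With at most 1 per slot and 5 tasks, at least 5 slots are needed.
5 works (last occupied slot: 5): for example C=5; G=1; F=4; P=3; L=2.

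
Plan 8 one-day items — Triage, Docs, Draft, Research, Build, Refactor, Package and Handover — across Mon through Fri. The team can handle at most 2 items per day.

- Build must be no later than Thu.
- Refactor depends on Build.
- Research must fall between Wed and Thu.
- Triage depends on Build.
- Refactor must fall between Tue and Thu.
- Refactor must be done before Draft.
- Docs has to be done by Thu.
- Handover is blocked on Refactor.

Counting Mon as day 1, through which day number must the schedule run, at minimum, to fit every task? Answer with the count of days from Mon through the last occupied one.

4

The precedence chain requires at least 3 distinct days.
With at most 2 per day and 8 tasks, at least 4 days are needed.
4 works (last occupied day: Thu): for example Package=Thu; Triage=Tue; Draft=Wed; Handover=Thu; Docs=Mon; Build=Mon; Research=Wed; Refactor=Tue.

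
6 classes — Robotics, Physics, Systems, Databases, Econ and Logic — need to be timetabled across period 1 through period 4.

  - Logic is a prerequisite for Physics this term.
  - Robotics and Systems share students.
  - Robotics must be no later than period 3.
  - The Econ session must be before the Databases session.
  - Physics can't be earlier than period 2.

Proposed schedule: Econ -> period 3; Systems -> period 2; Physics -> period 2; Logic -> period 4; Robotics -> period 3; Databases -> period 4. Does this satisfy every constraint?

Invalid. Logic is a prerequisite for Physics this term.

The Econ session must be before the Databases session — holds.
Robotics must be no later than period 3 — holds.
Physics can't be earlier than period 2 — holds.
Robotics and Systems share students — holds.
Logic is a prerequisite for Physics this term — violated.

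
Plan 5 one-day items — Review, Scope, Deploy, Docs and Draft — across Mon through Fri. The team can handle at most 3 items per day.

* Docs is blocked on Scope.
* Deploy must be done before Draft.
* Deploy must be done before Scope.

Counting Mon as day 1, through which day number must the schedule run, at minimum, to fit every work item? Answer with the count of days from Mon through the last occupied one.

The precedence chain requires at least 3 distinct days.
With at most 3 per day and 5 work items, at least 2 days are needed.
3 works (last occupied day: Wed): for example Docs in Wed; Draft in Tue; Deploy in Mon; Review in Mon; Scope in Tue.

3 days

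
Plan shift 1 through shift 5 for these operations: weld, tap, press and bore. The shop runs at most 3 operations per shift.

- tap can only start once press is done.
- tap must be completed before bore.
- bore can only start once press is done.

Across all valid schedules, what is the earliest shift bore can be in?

Precedence pushes bore to at least shift 3.
bore at shift 3 is achievable: weld=shift 1; bore=shift 3; press=shift 1; tap=shift 2.

shift 3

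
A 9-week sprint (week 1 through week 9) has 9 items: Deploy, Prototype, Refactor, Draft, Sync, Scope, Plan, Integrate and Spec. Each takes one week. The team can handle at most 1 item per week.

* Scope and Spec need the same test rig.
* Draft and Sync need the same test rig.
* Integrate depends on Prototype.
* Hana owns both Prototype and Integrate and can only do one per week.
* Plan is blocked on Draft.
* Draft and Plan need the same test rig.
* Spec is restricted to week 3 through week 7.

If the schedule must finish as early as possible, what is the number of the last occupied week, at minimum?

The precedence chain requires at least 2 distinct weeks.
With at most 1 per week and 9 work items, at least 9 weeks are needed.
Spec can't be placed before week 3, so the schedule must run through at least week 3.
9 works (last occupied week: week 9): for example Deploy=week 6, Plan=week 4, Scope=week 9, Spec=week 3, Draft=week 2, Prototype=week 1, Sync=week 8, Refactor=week 7, Integrate=week 5.

9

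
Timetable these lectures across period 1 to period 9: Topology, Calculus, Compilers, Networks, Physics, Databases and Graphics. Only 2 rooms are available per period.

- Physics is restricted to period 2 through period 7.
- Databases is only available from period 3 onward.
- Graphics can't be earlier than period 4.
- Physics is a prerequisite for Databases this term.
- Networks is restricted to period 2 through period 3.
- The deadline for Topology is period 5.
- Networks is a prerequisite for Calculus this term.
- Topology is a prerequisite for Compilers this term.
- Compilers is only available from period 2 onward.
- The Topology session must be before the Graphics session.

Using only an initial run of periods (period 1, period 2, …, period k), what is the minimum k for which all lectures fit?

The precedence chain requires at least 2 distinct periods.
With at most 2 per period and 7 lectures, at least 4 periods are needed.
Graphics can't be placed before period 4, so the schedule must run through at least period 4.
4 works (last occupied period: period 4): for example Graphics=period 4; Databases=period 3; Compilers=period 3; Physics=period 2; Topology=period 1; Networks=period 2; Calculus=period 4.

4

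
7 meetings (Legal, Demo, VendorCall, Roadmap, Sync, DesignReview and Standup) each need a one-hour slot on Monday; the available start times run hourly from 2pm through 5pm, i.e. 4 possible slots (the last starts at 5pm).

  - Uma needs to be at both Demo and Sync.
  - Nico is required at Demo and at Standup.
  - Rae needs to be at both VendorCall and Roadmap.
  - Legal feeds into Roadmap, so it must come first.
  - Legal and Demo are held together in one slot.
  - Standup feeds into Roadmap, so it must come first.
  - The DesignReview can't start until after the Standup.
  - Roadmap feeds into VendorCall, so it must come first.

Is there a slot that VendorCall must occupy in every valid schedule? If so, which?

5pm

Precedence pushes VendorCall to at least 4pm.
So VendorCall is pinned to 5pm.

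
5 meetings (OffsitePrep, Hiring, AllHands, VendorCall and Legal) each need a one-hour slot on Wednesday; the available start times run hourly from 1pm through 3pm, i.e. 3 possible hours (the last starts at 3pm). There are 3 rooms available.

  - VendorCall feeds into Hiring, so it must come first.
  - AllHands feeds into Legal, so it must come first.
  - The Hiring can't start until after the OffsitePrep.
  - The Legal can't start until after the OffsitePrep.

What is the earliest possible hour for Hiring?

Precedence pushes Hiring to at least 2pm.
Hiring at 2pm is achievable: VendorCall -> 1pm; Hiring -> 2pm; OffsitePrep -> 1pm; Legal -> 2pm; AllHands -> 1pm.

2pm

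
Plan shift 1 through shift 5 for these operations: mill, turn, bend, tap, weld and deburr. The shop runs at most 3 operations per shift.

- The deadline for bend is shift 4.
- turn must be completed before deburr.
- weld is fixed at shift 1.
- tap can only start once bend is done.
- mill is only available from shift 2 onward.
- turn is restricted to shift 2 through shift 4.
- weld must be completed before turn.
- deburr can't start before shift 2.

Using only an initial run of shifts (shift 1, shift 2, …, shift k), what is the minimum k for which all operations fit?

The precedence chain requires at least 3 distinct shifts.
With at most 3 per shift and 6 operations, at least 2 shifts are needed.
3 works (last occupied shift: shift 3): for example bend=shift 1; turn=shift 2; deburr=shift 3; tap=shift 2; weld=shift 1; mill=shift 2.

3 shifts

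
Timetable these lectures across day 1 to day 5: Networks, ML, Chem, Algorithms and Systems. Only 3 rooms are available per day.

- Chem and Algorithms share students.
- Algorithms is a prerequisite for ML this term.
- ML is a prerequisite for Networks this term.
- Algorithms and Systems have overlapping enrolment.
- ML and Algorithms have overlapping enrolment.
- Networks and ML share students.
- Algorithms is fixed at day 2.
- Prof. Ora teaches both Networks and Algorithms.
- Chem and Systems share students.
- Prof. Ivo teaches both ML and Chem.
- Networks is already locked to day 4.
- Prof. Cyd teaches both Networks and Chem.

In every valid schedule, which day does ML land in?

Algorithms is fixed at day 2 and must come before ML, so ML is at least day 3.
Networks is fixed at day 4 and must come after ML, so ML is at most day 3.
So ML must be day 3.

day 3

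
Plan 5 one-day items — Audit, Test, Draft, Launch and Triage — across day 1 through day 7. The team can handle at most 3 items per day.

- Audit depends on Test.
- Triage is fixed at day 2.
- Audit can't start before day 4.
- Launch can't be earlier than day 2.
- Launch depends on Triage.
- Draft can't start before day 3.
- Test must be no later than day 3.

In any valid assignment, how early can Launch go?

Launch is available from day 2; precedence pushes Launch to at least day 3.
Launch at day 3 is achievable: Audit=day 4; Test=day 1; Launch=day 3; Draft=day 3; Triage=day 2.

day 3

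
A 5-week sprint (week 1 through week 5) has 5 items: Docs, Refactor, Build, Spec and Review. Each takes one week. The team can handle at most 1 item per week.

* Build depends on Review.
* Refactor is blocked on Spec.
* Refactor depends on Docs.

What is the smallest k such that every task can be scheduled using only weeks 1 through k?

5 weeks

The precedence chain requires at least 2 distinct weeks.
With at most 1 per week and 5 tasks, at least 5 weeks are needed.
5 works (last occupied week: week 5): for example Refactor in week 3; Docs in week 1; Spec in week 2; Review in week 4; Build in week 5.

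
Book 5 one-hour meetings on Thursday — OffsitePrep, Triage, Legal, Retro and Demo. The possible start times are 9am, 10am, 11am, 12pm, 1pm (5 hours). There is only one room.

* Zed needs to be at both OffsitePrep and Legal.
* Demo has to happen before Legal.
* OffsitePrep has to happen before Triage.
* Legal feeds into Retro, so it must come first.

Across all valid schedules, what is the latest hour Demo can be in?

Downstream work caps Demo at 11am.
Demo at 11am is achievable: OffsitePrep -> 9am, Retro -> 1pm, Legal -> 12pm, Demo -> 11am, Triage -> 10am.

11am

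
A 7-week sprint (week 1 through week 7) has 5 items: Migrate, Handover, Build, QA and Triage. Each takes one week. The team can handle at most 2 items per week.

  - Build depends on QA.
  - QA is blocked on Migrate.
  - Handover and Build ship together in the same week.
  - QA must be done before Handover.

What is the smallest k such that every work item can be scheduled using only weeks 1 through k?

3 weeks

The precedence chain requires at least 3 distinct weeks.
With at most 2 per week and 5 work items, at least 3 weeks are needed.
3 works (last occupied week: week 3): for example QA=week 2, Build=week 3, Migrate=week 1, Handover=week 3, Triage=week 1.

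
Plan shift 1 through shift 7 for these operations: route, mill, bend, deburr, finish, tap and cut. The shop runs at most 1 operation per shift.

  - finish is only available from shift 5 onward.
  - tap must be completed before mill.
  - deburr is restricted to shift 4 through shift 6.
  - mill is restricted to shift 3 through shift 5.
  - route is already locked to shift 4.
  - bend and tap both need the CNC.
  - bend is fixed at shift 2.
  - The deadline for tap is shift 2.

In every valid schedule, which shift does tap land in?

tap's window is shift 1–shift 2.
bend is fixed at shift 2, and tap can't share a shift with bend.
So tap must be shift 1.

shift 1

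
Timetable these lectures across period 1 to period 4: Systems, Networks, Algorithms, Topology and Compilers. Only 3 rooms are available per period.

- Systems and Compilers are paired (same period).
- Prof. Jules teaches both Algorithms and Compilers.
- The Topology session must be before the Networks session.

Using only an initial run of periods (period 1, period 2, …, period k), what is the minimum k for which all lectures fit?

The precedence chain requires at least 2 distinct periods.
With at most 3 per period and 5 lectures, at least 2 periods are needed.
2 works (last occupied period: period 2): for example Topology -> period 1, Systems -> period 1, Algorithms -> period 2, Networks -> period 2, Compilers -> period 1.

2 periods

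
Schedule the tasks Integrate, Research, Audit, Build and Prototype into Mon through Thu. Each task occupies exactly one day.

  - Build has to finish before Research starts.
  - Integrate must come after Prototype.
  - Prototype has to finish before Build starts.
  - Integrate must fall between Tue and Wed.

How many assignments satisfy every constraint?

Splitting on Integrate: it can be Tue (12), Wed (16). Listing each branch's schedules as (Research, Audit, Build, Prototype):
Integrate=Tue: (Wed,Mon,Tue,Mon) (Wed,Tue,Tue,Mon) (Wed,Wed,Tue,Mon) (Wed,Thu,Tue,Mon) (Thu,Mon,Tue,Mon) (Thu,Mon,Wed,Mon) (Thu,Tue,Tue,Mon) (Thu,Tue,Wed,Mon) (Thu,Wed,Tue,Mon) (Thu,Wed,Wed,Mon) (Thu,Thu,Tue,Mon) (Thu,Thu,Wed,Mon) — 12.
Integrate=Wed: (Wed,Mon,Tue,Mon) (Wed,Tue,Tue,Mon) (Wed,Wed,Tue,Mon) (Wed,Thu,Tue,Mon) (Thu,Mon,Tue,Mon) (Thu,Mon,Wed,Mon) (Thu,Mon,Wed,Tue) (Thu,Tue,Tue,Mon) (Thu,Tue,Wed,Mon) (Thu,Tue,Wed,Tue) (Thu,Wed,Tue,Mon) (Thu,Wed,Wed,Mon) (Thu,Wed,Wed,Tue) (Thu,Thu,Tue,Mon) (Thu,Thu,Wed,Mon) (Thu,Thu,Wed,Tue) — 16.
Summing: 12 + 16 = 28.

28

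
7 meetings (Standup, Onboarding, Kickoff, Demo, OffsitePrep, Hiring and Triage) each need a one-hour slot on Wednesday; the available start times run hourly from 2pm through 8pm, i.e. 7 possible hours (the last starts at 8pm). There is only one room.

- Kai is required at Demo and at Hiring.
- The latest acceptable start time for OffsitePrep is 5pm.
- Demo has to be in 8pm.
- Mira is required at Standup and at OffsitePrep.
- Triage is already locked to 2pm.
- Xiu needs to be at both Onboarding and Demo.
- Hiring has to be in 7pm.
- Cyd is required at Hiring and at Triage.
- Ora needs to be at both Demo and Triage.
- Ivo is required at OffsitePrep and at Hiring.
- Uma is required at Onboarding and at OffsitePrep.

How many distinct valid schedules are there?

18

Splitting on Standup: it can be 3pm (4), 4pm (4), 5pm (4), 6pm (6). Listing each branch's schedules as (Onboarding, Kickoff, Demo, OffsitePrep, Hiring, Triage):
Standup=3pm: (4pm,6pm,8pm,5pm,7pm,2pm) (5pm,6pm,8pm,4pm,7pm,2pm) (6pm,4pm,8pm,5pm,7pm,2pm) (6pm,5pm,8pm,4pm,7pm,2pm) — 4.
Standup=4pm: (3pm,6pm,8pm,5pm,7pm,2pm) (5pm,6pm,8pm,3pm,7pm,2pm) (6pm,3pm,8pm,5pm,7pm,2pm) (6pm,5pm,8pm,3pm,7pm,2pm) — 4.
Standup=5pm: (3pm,6pm,8pm,4pm,7pm,2pm) (4pm,6pm,8pm,3pm,7pm,2pm) (6pm,3pm,8pm,4pm,7pm,2pm) (6pm,4pm,8pm,3pm,7pm,2pm) — 4.
Standup=6pm: (3pm,4pm,8pm,5pm,7pm,2pm) (3pm,5pm,8pm,4pm,7pm,2pm) (4pm,3pm,8pm,5pm,7pm,2pm) (4pm,5pm,8pm,3pm,7pm,2pm) (5pm,3pm,8pm,4pm,7pm,2pm) (5pm,4pm,8pm,3pm,7pm,2pm) — 6.
Summing: 4 + 4 + 4 + 6 = 18.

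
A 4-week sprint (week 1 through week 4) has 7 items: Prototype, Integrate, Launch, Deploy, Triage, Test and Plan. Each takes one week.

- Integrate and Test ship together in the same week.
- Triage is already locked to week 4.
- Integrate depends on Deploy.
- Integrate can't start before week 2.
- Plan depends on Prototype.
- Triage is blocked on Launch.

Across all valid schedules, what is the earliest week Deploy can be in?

Downstream work caps Deploy at week 3.
Deploy at week 1 is achievable: Deploy -> week 1, Triage -> week 4, Test -> week 2, Prototype -> week 1, Plan -> week 2, Integrate -> week 2, Launch -> week 1.

week 1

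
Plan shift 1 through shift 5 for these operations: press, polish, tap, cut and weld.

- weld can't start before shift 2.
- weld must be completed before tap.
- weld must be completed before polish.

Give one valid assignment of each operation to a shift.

press=shift 1; tap=shift 3; cut=shift 1; polish=shift 3; weld=shift 2

Checking: weld(shift 2) before tap(shift 3); weld(shift 2) before polish(shift 3); weld=shift 2 in [shift 2,shift 5].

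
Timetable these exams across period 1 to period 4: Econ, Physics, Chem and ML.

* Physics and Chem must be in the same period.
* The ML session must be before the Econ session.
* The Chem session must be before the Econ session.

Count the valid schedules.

14

Splitting on Econ: it can be period 2 (1), period 3 (4), period 4 (9). Listing each branch's schedules as (Physics, Chem, ML) by period number:
Econ=period 2: (1,1,1) — 1.
Econ=period 3: (1,1,1) (1,1,2) (2,2,1) (2,2,2) — 4.
Econ=period 4: (1,1,1) (1,1,2) (1,1,3) (2,2,1) (2,2,2) (2,2,3) (3,3,1) (3,3,2) (3,3,3) — 9.
Summing: 1 + 4 + 9 = 14.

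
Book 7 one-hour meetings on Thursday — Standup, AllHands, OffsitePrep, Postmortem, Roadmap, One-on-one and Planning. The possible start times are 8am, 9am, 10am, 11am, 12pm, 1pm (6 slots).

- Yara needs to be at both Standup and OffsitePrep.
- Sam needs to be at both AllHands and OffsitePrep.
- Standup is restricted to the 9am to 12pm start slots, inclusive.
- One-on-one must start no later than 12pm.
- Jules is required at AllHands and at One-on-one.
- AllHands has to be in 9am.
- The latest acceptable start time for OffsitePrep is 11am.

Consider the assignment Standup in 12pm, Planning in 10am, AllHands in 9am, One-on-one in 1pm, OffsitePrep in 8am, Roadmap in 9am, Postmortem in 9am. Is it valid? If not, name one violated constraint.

Invalid. One-on-one must start no later than 12pm.

One-on-one must start no later than 12pm — violated.
Yara needs to be at both Standup and OffsitePrep — holds.
Standup is restricted to the 9am to 12pm start slots, inclusive — holds.
Sam needs to be at both AllHands and OffsitePrep — holds.
AllHands has to be in 9am — holds.
Jules is required at AllHands and at One-on-one — holds.
The latest acceptable start time for OffsitePrep is 11am — holds.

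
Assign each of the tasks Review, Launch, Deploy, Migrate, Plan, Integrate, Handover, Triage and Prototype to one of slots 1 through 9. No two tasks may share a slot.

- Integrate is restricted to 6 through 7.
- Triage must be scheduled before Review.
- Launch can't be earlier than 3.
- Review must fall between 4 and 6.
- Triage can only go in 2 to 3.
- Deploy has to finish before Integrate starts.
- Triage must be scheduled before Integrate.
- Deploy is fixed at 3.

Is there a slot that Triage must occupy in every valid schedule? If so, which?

2

Triage is available from 2; Triage's own window allows nothing later than 3.
So Triage is pinned to 2.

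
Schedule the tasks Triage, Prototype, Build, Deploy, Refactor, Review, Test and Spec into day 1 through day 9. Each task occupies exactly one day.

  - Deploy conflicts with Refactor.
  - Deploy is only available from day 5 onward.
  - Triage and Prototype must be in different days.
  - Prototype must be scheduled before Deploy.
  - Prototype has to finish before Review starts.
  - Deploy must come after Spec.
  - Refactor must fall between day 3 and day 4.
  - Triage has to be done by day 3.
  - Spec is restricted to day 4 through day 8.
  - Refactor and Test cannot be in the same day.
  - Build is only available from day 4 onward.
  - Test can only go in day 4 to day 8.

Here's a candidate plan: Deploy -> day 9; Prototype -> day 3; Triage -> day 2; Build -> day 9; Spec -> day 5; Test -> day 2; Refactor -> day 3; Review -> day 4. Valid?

No — it violates: Test can only go in day 4 to day 8

Spec is restricted to day 4 through day 8 — holds.
Triage has to be done by day 3 — holds.
Prototype has to finish before Review starts — holds.
Deploy is only available from day 5 onward — holds.
Triage and Prototype must be in different days — holds.
Build is only available from day 4 onward — holds.
Deploy conflicts with Refactor — holds.
Deploy must come after Spec — holds.
Refactor must fall between day 3 and day 4 — holds.
Refactor and Test cannot be in the same day — holds.
Test can only go in day 4 to day 8 — violated.
Prototype must be scheduled before Deploy — holds.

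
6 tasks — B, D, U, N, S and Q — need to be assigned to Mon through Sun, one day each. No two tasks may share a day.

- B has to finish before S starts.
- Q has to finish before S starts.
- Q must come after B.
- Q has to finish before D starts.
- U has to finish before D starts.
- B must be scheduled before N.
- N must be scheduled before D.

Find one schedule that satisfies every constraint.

S=Sat; D=Fri; N=Wed; B=Mon; U=Thu; Q=Tue

Checking: Q(Tue) before S(Sat); B(Mon) before N(Wed); B(Mon) before S(Sat); B(Mon) before Q(Tue); Q(Tue) before D(Fri); U(Thu) before D(Fri); N(Wed) before D(Fri); max 1 per day (cap 1).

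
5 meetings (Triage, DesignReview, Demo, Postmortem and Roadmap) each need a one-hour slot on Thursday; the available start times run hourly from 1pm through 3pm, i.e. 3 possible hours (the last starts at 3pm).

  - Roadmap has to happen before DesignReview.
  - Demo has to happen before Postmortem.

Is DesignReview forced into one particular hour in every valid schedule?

DesignReview can be 2pm (e.g. Demo=1pm, Triage=1pm, Roadmap=1pm, DesignReview=2pm, Postmortem=2pm) or 3pm (e.g. DesignReview=3pm, Triage=1pm, Demo=1pm, Roadmap=1pm, Postmortem=2pm).

No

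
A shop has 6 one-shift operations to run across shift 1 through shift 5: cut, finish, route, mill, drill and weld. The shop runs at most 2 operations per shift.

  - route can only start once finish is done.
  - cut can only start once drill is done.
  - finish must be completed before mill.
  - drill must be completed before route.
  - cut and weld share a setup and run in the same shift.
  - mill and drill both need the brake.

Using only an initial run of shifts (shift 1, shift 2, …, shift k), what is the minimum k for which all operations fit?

The precedence chain requires at least 2 distinct shifts.
With at most 2 per shift and 6 operations, at least 3 shifts are needed.
3 works (last occupied shift: shift 3): for example mill=shift 2, cut=shift 3, finish=shift 1, drill=shift 1, route=shift 2, weld=shift 3.

3 shifts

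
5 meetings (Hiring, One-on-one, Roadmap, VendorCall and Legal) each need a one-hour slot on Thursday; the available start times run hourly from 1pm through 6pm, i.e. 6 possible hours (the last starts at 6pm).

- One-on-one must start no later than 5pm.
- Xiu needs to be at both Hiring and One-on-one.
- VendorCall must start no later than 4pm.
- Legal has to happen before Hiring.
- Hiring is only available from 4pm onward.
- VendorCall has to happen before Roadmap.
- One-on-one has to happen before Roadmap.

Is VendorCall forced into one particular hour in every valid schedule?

VendorCall can be 1pm (e.g. VendorCall -> 1pm, Legal -> 1pm, One-on-one -> 1pm, Roadmap -> 2pm, Hiring -> 4pm) or 2pm (e.g. One-on-one in 1pm, Legal in 1pm, VendorCall in 2pm, Hiring in 4pm, Roadmap in 3pm).

No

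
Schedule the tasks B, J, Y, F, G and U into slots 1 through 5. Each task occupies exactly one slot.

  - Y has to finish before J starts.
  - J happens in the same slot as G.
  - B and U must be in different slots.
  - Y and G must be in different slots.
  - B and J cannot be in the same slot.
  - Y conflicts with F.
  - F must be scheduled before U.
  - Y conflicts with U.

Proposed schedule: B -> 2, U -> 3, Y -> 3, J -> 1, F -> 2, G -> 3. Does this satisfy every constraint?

Invalid. Y has to finish before J starts.

Y and G must be in different slots — violated.
J happens in the same slot as G — violated.
F must be scheduled before U — holds.
B and J cannot be in the same slot — holds.
B and U must be in different slots — holds.
Y conflicts with U — violated.
Y conflicts with F — holds.
Y has to finish before J starts — violated.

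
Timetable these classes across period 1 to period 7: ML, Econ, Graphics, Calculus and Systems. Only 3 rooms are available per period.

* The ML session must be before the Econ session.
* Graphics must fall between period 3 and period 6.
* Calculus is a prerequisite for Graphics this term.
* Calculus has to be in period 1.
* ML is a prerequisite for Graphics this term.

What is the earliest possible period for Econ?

period 2

Precedence pushes Econ to at least period 2.
Econ at period 2 is achievable: ML in period 1, Graphics in period 3, Calculus in period 1, Systems in period 1, Econ in period 2.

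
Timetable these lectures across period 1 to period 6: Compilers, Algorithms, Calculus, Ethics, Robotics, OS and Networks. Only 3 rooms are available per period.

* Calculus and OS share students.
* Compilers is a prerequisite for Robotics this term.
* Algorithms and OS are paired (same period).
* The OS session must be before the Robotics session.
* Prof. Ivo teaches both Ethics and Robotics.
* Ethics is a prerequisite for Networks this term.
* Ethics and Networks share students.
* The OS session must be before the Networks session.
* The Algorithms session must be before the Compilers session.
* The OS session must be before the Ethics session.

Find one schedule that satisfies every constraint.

Networks -> period 3, Ethics -> period 2, OS -> period 1, Calculus -> period 2, Compilers -> period 2, Algorithms -> period 1, Robotics -> period 3

Checking: OS(period 1) before Ethics(period 2); Compilers(period 2) before Robotics(period 3); Algorithms(period 1) before Compilers(period 2); OS(period 1) before Networks(period 3); Ethics(period 2) before Networks(period 3); OS(period 1) before Robotics(period 3); Calculus(period 2) != OS(period 1); Ethics(period 2) != Robotics(period 3); Ethics(period 2) != Networks(period 3); Algorithms = OS = period 1; max 3 per period (cap 3).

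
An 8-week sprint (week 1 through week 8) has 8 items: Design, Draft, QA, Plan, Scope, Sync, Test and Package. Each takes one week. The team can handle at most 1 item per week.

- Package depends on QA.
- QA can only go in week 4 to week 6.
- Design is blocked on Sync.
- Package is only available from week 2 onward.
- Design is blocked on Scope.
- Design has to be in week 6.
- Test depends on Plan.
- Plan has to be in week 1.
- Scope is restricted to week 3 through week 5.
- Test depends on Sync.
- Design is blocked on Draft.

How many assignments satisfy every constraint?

Splitting on Draft: it can be week 2 (8), week 3 (4), week 4 (2), week 5 (2). Listing each branch's schedules as (Design, QA, Plan, Scope, Sync, Test, Package) by week number:
Draft=week 2: (6,4,1,3,5,7,8) (6,4,1,3,5,8,7) (6,4,1,5,3,7,8) (6,4,1,5,3,8,7) (6,5,1,3,4,7,8) (6,5,1,3,4,8,7) (6,5,1,4,3,7,8) (6,5,1,4,3,8,7) — 8.
Draft=week 3: (6,4,1,5,2,7,8) (6,4,1,5,2,8,7) (6,5,1,4,2,7,8) (6,5,1,4,2,8,7) — 4.
Draft=week 4: (6,5,1,3,2,7,8) (6,5,1,3,2,8,7) — 2.
Draft=week 5: (6,4,1,3,2,7,8) (6,4,1,3,2,8,7) — 2.
Summing: 8 + 4 + 2 + 2 = 16.

16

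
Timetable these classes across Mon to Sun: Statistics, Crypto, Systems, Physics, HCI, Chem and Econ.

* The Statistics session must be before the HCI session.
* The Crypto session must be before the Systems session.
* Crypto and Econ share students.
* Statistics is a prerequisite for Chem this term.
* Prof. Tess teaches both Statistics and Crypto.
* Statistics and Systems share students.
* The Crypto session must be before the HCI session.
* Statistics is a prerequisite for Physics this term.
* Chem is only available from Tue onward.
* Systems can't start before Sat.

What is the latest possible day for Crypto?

Downstream work caps Crypto at Sat.
Crypto at Sat is achievable: Crypto -> Sat, HCI -> Sun, Systems -> Sun, Econ -> Mon, Physics -> Tue, Chem -> Tue, Statistics -> Mon.

Sat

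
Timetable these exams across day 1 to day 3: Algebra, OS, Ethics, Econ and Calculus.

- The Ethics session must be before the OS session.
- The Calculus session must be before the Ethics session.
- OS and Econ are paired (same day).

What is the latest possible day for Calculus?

day 1

Downstream work caps Calculus at day 1.
Calculus at day 1 is achievable: Calculus in day 1, Ethics in day 2, OS in day 3, Econ in day 3, Algebra in day 1.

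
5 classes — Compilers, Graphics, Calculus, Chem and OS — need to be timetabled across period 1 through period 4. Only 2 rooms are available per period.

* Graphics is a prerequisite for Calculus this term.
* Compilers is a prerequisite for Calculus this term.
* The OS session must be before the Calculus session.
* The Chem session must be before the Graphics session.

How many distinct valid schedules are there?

23

Splitting on Compilers: it can be period 1 (8), period 2 (8), period 3 (7). Listing each branch's schedules as (Graphics, Calculus, Chem, OS) by period number:
Compilers=period 1: (2,3,1,2) (2,4,1,2) (2,4,1,3) (3,4,1,2) (3,4,1,3) (3,4,2,1) (3,4,2,2) (3,4,2,3) — 8.
Compilers=period 2: (2,3,1,1) (2,4,1,1) (2,4,1,3) (3,4,1,1) (3,4,1,2) (3,4,1,3) (3,4,2,1) (3,4,2,3) — 8.
Compilers=period 3: (2,4,1,1) (2,4,1,2) (2,4,1,3) (3,4,1,1) (3,4,1,2) (3,4,2,1) (3,4,2,2) — 7.
Summing: 8 + 8 + 7 = 23.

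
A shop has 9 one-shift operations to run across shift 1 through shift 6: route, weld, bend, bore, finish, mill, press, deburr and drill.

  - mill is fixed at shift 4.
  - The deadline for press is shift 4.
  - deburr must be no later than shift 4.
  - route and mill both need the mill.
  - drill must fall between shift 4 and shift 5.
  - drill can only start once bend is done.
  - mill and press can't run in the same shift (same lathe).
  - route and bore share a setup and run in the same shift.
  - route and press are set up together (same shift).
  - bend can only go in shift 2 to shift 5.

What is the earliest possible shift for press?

shift 1

Press's own window allows nothing later than shift 4.
press at shift 1 is achievable: route=shift 1; deburr=shift 1; bend=shift 2; bore=shift 1; drill=shift 4; weld=shift 1; mill=shift 4; finish=shift 1; press=shift 1.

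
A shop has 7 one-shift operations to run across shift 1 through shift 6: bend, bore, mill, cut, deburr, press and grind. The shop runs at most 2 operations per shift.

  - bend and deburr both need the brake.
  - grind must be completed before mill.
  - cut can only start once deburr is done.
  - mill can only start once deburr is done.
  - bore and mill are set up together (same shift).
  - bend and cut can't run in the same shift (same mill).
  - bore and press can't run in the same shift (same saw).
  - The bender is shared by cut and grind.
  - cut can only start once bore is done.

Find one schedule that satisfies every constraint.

press=shift 3; bend=shift 4; mill=shift 2; deburr=shift 1; cut=shift 3; bore=shift 2; grind=shift 1

Checking: grind(shift 1) before mill(shift 2); bore(shift 2) before cut(shift 3); deburr(shift 1) before mill(shift 2); deburr(shift 1) before cut(shift 3); cut(shift 3) != grind(shift 1); bend(shift 4) != cut(shift 3); bore(shift 2) != press(shift 3); bend(shift 4) != deburr(shift 1); bore = mill = shift 2; max 2 per shift (cap 2).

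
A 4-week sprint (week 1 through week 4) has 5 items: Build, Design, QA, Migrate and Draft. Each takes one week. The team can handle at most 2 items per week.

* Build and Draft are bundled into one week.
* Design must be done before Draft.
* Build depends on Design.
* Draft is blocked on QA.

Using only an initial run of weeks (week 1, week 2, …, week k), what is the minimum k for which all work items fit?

3 weeks

The precedence chain requires at least 2 distinct weeks.
With at most 2 per week and 5 work items, at least 3 weeks are needed.
3 works (last occupied week: week 3): for example Design in week 1; Migrate in week 3; QA in week 1; Draft in week 2; Build in week 2.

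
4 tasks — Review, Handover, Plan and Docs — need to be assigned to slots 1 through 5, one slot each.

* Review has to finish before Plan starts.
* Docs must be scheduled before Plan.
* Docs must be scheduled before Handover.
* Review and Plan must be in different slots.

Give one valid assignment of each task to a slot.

Review -> 1, Handover -> 2, Docs -> 1, Plan -> 2

Checking: Docs(1) before Plan(2); Docs(1) before Handover(2); Review(1) before Plan(2); Review(1) != Plan(2).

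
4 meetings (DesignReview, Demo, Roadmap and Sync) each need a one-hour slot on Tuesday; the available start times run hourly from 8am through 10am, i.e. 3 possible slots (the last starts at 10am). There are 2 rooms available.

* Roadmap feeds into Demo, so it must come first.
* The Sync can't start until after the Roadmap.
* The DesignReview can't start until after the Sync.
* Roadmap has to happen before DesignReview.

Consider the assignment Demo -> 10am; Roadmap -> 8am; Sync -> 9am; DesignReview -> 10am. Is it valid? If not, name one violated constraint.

Yes, all constraints hold

The Sync can't start until after the Roadmap — holds.
The DesignReview can't start until after the Sync — holds.
There are 2 rooms available — holds.
Roadmap feeds into Demo, so it must come first — holds.
Roadmap has to happen before DesignReview — holds.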